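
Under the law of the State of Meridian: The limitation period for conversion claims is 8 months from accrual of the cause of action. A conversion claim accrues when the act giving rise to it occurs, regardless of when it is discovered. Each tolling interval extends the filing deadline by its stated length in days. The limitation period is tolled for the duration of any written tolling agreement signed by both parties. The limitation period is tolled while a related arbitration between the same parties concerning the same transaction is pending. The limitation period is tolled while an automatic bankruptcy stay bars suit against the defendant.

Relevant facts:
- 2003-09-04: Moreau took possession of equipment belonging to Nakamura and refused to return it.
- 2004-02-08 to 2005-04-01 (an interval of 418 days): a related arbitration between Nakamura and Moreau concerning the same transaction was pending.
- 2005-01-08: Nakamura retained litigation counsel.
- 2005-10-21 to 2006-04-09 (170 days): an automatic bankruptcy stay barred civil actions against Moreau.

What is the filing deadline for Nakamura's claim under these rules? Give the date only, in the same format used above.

2005-06-26

The cause of action accrued on 2003-09-04, the date of the act.
Adding the 8 months base period to 2003-09-04 gives a deadline of 2004-05-04, before any tolling.
The period was tolled for 418 days by the pending related arbitration (2004-02-08 to 2005-04-01), pushing the deadline to 2005-06-26.
By the time the automatic bankruptcy stay began on 2005-10-21, the limitation period had already expired on 2005-06-26; that interval cannot revive it.
The other events in the timeline have no effect on the limitation period under the stated rules.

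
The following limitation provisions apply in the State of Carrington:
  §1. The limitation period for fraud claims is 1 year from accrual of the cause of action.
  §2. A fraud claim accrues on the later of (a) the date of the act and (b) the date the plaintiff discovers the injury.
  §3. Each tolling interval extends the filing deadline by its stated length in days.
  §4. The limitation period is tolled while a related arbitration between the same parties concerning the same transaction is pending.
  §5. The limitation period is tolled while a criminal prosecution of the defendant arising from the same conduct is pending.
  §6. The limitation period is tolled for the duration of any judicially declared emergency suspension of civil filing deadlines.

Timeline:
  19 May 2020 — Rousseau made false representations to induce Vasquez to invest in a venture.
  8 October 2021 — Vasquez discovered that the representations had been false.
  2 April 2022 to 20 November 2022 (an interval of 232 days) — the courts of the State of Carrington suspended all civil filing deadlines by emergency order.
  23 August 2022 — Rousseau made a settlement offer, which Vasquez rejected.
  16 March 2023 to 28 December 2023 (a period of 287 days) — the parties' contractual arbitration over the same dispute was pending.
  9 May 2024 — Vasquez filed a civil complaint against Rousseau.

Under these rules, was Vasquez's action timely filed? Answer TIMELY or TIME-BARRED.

TIME-BARRED

The claim accrued on 8 October 2021 — the later of the 19 May 2020 act and the 8 October 2021 discovery.
Adding the 1 year base period to 8 October 2021 gives a deadline of 8 October 2022, before any tolling.
The emergency suspension of filing deadlines from 2 April 2022 to 20 November 2022 tolled the period for 232 days, extending the deadline to 28 May 2023.
Because the pending related arbitration ran from 16 March 2023 to 28 December 2023, the deadline is extended by 287 days to 10 March 2024.
None of the other events listed affects the running of the period under the stated rules.
The 9 May 2024 filing falls after the 10 March 2024 deadline; the claim is time-barred.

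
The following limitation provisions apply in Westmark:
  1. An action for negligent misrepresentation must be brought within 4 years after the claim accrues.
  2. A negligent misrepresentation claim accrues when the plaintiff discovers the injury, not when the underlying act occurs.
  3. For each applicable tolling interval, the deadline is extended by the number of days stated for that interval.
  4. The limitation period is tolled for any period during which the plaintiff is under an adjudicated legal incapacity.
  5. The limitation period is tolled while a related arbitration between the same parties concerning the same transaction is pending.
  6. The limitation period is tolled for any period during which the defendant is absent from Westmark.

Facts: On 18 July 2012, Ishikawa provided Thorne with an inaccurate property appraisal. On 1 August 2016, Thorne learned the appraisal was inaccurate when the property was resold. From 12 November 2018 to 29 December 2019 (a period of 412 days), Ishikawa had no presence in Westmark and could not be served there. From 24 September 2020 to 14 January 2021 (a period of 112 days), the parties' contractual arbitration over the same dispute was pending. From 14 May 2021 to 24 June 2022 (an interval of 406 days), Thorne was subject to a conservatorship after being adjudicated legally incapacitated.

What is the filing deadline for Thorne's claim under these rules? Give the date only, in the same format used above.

17 February 2023

Under the discovery rule, the claim accrued on 1 August 2016, when Thorne discovered the injury — not on the 18 July 2012 date of the underlying act.
Adding the 4 years base period to 1 August 2016 gives a deadline of 1 August 2020, before any tolling.
The period was tolled for 412 days by the defendant's absence from the jurisdiction (12 November 2018 to 29 December 2019), pushing the deadline to 17 September 2021.
Because the pending related arbitration ran from 24 September 2020 to 14 January 2021, the deadline is extended by 112 days to 7 January 2022.
Because the plaintiff's legal incapacity ran from 14 May 2021 to 24 June 2022, the deadline is extended by 406 days to 17 February 2023.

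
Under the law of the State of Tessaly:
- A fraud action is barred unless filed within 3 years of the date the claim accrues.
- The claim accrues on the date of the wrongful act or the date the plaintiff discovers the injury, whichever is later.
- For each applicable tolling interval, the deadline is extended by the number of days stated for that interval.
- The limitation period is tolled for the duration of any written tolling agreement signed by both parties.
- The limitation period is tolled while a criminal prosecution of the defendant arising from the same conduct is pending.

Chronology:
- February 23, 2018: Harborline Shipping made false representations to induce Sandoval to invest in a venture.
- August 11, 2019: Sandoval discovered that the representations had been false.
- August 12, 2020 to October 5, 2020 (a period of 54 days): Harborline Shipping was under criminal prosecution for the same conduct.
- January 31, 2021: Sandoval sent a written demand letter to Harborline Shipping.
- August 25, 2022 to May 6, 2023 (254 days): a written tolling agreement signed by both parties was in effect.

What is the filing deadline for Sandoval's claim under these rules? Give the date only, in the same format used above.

Taking the later of the act (February 23, 2018) and discovery (August 11, 2019), the claim accrued on August 11, 2019.
Adding the 3 years base period to August 11, 2019 gives a deadline of August 11, 2022, before any tolling.
Because the pending criminal prosecution ran from August 12, 2020 to October 5, 2020, the deadline is extended by 54 days to October 4, 2022.
The period was tolled for 254 days by the written tolling agreement (August 25, 2022 to May 6, 2023), pushing the deadline to June 15, 2023.
Nothing else in the chronology tolls or restarts the period.

June 15, 2023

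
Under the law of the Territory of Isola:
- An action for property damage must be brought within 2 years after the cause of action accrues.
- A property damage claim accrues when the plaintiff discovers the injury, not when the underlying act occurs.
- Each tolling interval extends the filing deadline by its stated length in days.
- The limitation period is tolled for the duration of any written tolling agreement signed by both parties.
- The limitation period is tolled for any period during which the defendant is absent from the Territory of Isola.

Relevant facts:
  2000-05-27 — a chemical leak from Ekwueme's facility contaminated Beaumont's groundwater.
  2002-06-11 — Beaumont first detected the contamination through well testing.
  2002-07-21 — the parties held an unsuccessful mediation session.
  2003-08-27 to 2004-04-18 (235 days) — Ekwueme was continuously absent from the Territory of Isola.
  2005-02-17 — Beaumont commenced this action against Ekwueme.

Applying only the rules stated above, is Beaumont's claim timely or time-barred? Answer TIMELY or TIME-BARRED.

TIME-BARRED

The claim did not accrue until Beaumont discovered the injury on 2002-06-11; the 2000-05-27 act date does not start the clock under the stated rule.
The untolled deadline — 2 years after 2002-06-11 — is 2004-06-11.
Because the defendant's absence from the jurisdiction ran from 2003-08-27 to 2004-04-18, the deadline is extended by 235 days to 2005-02-01.
Nothing else in the chronology tolls or restarts the period.
Filing on 2005-02-17 missed the 2005-02-01 deadline — the action is time-barred.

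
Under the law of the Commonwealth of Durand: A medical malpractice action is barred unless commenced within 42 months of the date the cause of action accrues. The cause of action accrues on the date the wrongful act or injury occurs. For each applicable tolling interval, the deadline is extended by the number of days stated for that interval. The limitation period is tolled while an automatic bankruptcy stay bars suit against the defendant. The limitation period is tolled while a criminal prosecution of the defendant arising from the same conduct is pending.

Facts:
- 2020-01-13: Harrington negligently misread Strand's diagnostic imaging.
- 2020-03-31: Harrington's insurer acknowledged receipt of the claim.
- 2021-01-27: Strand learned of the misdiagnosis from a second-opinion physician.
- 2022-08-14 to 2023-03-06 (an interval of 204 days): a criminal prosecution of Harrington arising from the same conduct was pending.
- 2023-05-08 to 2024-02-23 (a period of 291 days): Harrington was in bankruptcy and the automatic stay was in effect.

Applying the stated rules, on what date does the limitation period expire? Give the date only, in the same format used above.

Because the rule ties accrual to occurrence, the claim accrued on 2020-01-13, not on the 2021-01-27 discovery date.
The untolled deadline — 42 months after 2020-01-13 — is 2023-07-13.
Because the pending criminal prosecution ran from 2022-08-14 to 2023-03-06, the deadline is extended by 204 days to 2024-02-02.
Because the automatic bankruptcy stay ran from 2023-05-08 to 2024-02-23, the deadline is extended by 291 days to 2024-11-19.
None of the other events listed affects the running of the period under the stated rules.

2024-11-19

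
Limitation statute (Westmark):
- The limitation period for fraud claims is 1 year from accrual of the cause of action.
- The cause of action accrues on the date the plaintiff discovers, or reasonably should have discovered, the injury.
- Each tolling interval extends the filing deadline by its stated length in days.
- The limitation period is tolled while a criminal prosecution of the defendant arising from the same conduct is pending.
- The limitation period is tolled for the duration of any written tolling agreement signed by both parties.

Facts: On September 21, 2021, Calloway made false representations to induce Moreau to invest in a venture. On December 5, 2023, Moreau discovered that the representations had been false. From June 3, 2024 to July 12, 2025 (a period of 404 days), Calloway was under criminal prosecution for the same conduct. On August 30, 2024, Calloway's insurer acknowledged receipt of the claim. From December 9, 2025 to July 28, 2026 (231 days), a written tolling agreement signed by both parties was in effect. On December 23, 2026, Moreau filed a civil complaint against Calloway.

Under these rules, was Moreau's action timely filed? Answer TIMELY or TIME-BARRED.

The claim did not accrue until Moreau discovered the injury on December 5, 2023; the September 21, 2021 act date does not start the clock under the stated rule.
Adding the 1 year base period to December 5, 2023 gives a deadline of December 5, 2024, before any tolling.
The period was tolled for 404 days by the pending criminal prosecution (June 3, 2024 to July 12, 2025), pushing the deadline to January 13, 2026.
The period was tolled for 231 days by the written tolling agreement (December 9, 2025 to July 28, 2026), pushing the deadline to September 1, 2026.
None of the other events listed affects the running of the period under the stated rules.
Moreau filed on December 23, 2026, after the September 1, 2026 deadline, so the action is time-barred.

TIME-BARRED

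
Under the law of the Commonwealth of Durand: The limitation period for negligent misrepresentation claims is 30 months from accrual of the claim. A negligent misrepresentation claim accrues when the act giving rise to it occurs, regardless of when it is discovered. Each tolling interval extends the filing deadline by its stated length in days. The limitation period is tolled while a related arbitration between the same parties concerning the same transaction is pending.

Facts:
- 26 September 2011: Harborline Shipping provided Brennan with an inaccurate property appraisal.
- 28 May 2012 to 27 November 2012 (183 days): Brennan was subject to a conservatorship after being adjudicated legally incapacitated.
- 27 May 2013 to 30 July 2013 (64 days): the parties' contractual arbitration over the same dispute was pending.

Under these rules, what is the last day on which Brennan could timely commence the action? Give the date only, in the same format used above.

29 May 2014

The limitation period began to run on 26 September 2011.
Adding the 30 months base period to 26 September 2011 gives a deadline of 26 March 2014, before any tolling.
The period was tolled for 64 days by the pending related arbitration (27 May 2013 to 30 July 2013), pushing the deadline to 29 May 2014.
No stated provision tolls the period for the plaintiff's incapacity, so the interval from 28 May 2012 to 27 November 2012 has no effect on the deadline.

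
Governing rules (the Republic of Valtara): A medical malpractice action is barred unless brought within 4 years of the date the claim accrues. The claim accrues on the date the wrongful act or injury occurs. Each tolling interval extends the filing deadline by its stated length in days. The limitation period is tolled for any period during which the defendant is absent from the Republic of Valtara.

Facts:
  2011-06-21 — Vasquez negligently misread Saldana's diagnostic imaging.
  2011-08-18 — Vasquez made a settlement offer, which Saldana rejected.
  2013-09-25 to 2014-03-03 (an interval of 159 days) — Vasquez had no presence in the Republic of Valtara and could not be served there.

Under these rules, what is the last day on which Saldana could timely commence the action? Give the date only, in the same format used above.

The claim accrued on 2011-06-21, when the wrongful act occurred.
4 years from 2011-06-21 is 2015-06-21.
The period was tolled for 159 days by the defendant's absence from the jurisdiction (2013-09-25 to 2014-03-03), pushing the deadline to 2015-11-27.
None of the other events listed affects the running of the period under the stated rules.

2015-11-27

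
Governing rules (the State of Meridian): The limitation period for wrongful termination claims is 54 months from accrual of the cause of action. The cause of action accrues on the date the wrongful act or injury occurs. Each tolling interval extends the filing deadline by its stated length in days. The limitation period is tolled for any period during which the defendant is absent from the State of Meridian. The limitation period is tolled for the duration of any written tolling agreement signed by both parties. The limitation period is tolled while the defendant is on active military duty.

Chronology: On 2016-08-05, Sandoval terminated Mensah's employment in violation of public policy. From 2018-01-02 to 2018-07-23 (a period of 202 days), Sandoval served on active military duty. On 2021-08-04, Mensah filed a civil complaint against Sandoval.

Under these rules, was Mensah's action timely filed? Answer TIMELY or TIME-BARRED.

The claim accrued on 2016-08-05, when the wrongful act occurred.
54 months from 2016-08-05 is 2021-02-05.
Because the defendant's active military service ran from 2018-01-02 to 2018-07-23, the deadline is extended by 202 days to 2021-08-26.
Mensah filed on 2021-08-04, before the 2021-08-26 deadline, so the action is timely.

TIMELY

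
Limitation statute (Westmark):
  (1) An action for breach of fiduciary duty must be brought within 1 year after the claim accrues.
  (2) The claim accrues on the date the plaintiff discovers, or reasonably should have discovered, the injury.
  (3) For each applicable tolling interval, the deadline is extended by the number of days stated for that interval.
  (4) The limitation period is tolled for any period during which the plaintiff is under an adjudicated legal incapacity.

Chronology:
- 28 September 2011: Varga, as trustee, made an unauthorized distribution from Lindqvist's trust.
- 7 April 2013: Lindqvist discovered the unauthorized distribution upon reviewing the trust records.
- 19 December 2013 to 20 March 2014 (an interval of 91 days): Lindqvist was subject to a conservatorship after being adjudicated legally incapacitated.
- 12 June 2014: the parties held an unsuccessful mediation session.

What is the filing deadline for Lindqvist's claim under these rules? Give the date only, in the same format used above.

7 July 2014

The claim did not accrue until Lindqvist discovered the injury on 7 April 2013; the 28 September 2011 act date does not start the clock under the stated rule.
Adding the 1 year base period to 7 April 2013 gives a deadline of 7 April 2014, before any tolling.
The plaintiff's legal incapacity from 19 December 2013 to 20 March 2014 tolled the period for 91 days, extending the deadline to 7 July 2014.
None of the other events listed affects the running of the period under the stated rules.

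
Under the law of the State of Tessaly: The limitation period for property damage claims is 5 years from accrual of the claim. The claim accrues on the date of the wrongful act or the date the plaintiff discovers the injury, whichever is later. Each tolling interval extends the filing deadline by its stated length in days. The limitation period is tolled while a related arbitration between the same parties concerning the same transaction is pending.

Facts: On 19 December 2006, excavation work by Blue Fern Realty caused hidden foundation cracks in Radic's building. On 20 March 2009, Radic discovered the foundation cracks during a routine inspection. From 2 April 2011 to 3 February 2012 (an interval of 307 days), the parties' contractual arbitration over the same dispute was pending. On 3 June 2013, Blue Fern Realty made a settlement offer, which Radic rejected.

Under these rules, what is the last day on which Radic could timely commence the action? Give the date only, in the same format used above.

Taking the later of the act (19 December 2006) and discovery (20 March 2009), the claim accrued on 20 March 2009.
The untolled deadline — 5 years after 20 March 2009 — is 20 March 2014.
Because the pending related arbitration ran from 2 April 2011 to 3 February 2012, the deadline is extended by 307 days to 21 January 2015.
Nothing else in the chronology tolls or restarts the period.

21 January 2015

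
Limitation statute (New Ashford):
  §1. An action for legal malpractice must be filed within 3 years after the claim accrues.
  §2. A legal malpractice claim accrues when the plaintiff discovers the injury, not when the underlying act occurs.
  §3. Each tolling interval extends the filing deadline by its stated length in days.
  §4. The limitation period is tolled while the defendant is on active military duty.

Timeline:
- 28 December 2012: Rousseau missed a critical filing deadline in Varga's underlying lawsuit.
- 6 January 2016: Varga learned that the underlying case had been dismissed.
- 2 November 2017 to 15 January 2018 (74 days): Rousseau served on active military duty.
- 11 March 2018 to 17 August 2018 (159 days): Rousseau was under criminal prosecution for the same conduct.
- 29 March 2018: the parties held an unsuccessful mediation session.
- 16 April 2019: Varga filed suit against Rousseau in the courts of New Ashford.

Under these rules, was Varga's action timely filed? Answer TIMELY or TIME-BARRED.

TIME-BARRED

Under the discovery rule, the claim accrued on 6 January 2016, when Varga discovered the injury — not on the 28 December 2012 date of the underlying act.
3 years from 6 January 2016 is 6 January 2019.
The period was tolled for 74 days by the defendant's active military service (2 November 2017 to 15 January 2018), pushing the deadline to 21 March 2019.
The pending criminal prosecution from 11 March 2018 to 17 August 2018 does not toll the period, because no stated rule makes a criminal prosecution a tolling event.
The other events in the timeline have no effect on the limitation period under the stated rules.
The 16 April 2019 filing falls after the 21 March 2019 deadline; the claim is time-barred.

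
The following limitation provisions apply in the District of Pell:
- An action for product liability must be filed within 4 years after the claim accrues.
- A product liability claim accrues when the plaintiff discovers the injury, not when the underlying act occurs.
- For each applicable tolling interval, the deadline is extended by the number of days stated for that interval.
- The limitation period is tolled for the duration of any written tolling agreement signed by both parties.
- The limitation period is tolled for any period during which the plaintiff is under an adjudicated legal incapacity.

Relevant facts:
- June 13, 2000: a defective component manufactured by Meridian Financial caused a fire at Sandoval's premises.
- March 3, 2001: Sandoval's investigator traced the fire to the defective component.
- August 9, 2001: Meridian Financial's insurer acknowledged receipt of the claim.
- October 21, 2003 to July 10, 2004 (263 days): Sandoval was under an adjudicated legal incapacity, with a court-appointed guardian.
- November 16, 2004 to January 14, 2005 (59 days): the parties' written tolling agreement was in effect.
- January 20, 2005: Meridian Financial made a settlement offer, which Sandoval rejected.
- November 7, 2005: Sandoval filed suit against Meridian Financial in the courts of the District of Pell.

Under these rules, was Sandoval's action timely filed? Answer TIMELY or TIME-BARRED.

The claim did not accrue until Sandoval discovered the injury on March 3, 2001; the June 13, 2000 act date does not start the clock under the stated rule.
The untolled deadline — 4 years after March 3, 2001 — is March 3, 2005.
Because the plaintiff's legal incapacity ran from October 21, 2003 to July 10, 2004, the deadline is extended by 263 days to November 21, 2005.
Because the written tolling agreement ran from November 16, 2004 to January 14, 2005, the deadline is extended by 59 days to January 19, 2006.
The other events in the timeline have no effect on the limitation period under the stated rules.
Sandoval filed on November 7, 2005, before the January 19, 2006 deadline, so the action is timely.

TIMELY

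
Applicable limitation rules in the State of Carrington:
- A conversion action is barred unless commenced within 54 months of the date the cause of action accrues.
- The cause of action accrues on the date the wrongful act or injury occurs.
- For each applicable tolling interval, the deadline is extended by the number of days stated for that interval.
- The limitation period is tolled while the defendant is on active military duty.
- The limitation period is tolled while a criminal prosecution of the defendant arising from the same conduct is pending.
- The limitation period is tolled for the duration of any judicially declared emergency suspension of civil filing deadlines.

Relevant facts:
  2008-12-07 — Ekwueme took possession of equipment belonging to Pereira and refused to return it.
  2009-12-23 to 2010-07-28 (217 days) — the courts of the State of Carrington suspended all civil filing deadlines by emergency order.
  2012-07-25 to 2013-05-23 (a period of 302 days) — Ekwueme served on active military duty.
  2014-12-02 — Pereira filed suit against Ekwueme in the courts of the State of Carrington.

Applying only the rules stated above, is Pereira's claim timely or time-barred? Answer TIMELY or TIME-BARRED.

The claim accrued on 2008-12-07, when the wrongful act occurred.
54 months from 2008-12-07 is 2013-06-07.
The period was tolled for 217 days by the emergency suspension of filing deadlines (2009-12-23 to 2010-07-28), pushing the deadline to 2014-01-10.
Because the defendant's active military service ran from 2012-07-25 to 2013-05-23, the deadline is extended by 302 days to 2014-11-08.
Filing on 2014-12-02 missed the 2014-11-08 deadline — the action is time-barred.

TIME-BARRED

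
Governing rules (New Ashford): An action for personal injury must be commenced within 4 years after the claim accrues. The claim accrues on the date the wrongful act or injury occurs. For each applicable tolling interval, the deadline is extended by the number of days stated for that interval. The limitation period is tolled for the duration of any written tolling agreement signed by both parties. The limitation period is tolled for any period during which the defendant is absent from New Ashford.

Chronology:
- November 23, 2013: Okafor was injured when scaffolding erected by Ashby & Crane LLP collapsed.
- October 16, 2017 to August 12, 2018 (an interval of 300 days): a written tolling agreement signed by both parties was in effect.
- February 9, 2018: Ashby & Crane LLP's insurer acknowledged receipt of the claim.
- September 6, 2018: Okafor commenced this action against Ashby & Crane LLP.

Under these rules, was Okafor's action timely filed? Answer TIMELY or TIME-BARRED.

TIMELY

The claim accrued on November 23, 2013, the date of the act.
Adding the 4 years base period to November 23, 2013 gives a deadline of November 23, 2017, before any tolling.
The written tolling agreement from October 16, 2017 to August 12, 2018 tolled the period for 300 days, extending the deadline to September 19, 2018.
Nothing else in the chronology tolls or restarts the period.
Filing on September 6, 2018 beat the September 19, 2018 deadline — the action is timely.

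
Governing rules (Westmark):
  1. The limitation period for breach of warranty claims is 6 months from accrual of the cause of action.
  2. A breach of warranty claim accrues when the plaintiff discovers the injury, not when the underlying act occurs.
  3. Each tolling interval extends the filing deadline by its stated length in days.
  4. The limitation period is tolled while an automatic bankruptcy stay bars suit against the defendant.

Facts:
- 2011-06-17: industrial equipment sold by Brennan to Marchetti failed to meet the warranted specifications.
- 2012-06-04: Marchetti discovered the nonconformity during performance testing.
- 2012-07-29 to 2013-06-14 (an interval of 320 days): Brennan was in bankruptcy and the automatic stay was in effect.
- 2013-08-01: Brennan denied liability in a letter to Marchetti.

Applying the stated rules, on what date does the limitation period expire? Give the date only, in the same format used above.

Under the discovery rule, the claim accrued on 2012-06-04, when Marchetti discovered the injury — not on the 2011-06-17 date of the underlying act.
The untolled deadline — 6 months after 2012-06-04 — is 2012-12-04.
The automatic bankruptcy stay from 2012-07-29 to 2013-06-14 tolled the period for 320 days, extending the deadline to 2013-10-20.
Nothing else in the chronology tolls or restarts the period.

2013-10-20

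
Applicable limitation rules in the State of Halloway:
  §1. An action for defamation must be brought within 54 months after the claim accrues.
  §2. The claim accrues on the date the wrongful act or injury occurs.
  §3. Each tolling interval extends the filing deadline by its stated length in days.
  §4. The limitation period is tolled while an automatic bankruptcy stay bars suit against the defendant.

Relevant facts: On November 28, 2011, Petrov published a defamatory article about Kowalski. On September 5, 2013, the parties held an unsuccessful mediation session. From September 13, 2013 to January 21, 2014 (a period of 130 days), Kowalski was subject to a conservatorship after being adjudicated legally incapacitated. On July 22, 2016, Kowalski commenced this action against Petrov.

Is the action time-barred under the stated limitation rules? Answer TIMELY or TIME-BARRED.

The claim accrued on November 28, 2011, the date of the act.
The untolled deadline — 54 months after November 28, 2011 — is May 28, 2016.
No stated provision tolls the period for the plaintiff's incapacity, so the interval from September 13, 2013 to January 21, 2014 has no effect on the deadline.
The other events in the timeline have no effect on the limitation period under the stated rules.
Kowalski filed on July 22, 2016, after the May 28, 2016 deadline, so the action is time-barred.

TIME-BARRED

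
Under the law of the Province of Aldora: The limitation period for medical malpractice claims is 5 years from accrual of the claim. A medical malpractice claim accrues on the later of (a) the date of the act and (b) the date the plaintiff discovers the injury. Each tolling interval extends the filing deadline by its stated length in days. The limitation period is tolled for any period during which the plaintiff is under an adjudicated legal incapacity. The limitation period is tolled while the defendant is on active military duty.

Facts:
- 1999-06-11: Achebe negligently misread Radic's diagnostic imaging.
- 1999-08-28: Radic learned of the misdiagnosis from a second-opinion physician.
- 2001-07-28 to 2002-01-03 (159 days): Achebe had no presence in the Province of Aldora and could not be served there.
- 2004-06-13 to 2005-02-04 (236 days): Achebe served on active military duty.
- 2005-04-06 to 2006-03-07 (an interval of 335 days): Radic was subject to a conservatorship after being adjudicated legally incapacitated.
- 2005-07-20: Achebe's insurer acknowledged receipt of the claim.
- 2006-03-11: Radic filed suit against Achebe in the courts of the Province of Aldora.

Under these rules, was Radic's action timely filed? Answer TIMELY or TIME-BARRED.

TIMELY

Because discovery on 1999-08-28 post-dates the 1999-06-11 act, accrual under the later-of rule falls on 1999-08-28.
The untolled deadline — 5 years after 1999-08-28 — is 2004-08-28.
Because the defendant's active military service ran from 2004-06-13 to 2005-02-04, the deadline is extended by 236 days to 2005-04-21.
The period was tolled for 335 days by the plaintiff's legal incapacity (2005-04-06 to 2006-03-07), pushing the deadline to 2006-03-22.
No stated provision tolls the period for the defendant's absence, so the interval from 2001-07-28 to 2002-01-03 has no effect on the deadline.
Nothing else in the chronology tolls or restarts the period.
The 2006-03-11 filing precedes the 2006-03-22 deadline; the claim is timely.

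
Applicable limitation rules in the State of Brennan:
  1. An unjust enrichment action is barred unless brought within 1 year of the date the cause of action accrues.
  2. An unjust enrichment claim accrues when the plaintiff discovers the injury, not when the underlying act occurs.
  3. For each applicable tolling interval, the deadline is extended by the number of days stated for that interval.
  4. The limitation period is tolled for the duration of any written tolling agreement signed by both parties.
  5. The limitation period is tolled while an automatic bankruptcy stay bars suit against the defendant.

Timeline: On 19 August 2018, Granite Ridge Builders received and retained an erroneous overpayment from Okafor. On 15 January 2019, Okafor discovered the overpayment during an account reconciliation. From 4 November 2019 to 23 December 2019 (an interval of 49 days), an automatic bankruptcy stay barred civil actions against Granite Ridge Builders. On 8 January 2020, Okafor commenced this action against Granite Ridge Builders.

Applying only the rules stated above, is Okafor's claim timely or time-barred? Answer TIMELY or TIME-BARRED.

TIMELY

Under the discovery rule, the claim accrued on 15 January 2019, when Okafor discovered the injury — not on the 19 August 2018 date of the underlying act.
Adding the 1 year base period to 15 January 2019 gives a deadline of 15 January 2020, before any tolling.
The automatic bankruptcy stay from 4 November 2019 to 23 December 2019 tolled the period for 49 days, extending the deadline to 4 March 2020.
The 8 January 2020 filing precedes the 4 March 2020 deadline; the claim is timely.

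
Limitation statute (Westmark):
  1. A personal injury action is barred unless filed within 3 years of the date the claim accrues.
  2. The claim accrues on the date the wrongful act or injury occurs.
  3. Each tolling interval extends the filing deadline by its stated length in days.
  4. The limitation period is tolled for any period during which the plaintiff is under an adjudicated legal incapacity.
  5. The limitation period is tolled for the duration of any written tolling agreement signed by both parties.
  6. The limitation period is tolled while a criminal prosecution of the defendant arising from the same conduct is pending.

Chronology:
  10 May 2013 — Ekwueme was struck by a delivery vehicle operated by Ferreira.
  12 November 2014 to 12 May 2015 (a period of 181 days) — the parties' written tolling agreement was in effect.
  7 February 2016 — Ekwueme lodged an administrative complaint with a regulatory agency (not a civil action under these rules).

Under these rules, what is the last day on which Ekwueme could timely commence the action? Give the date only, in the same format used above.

7 November 2016

The claim accrued on 10 May 2013, when the wrongful act occurred.
Adding the 3 years base period to 10 May 2013 gives a deadline of 10 May 2016, before any tolling.
The written tolling agreement from 12 November 2014 to 12 May 2015 tolled the period for 181 days, extending the deadline to 7 November 2016.
None of the other events listed affects the running of the period under the stated rules.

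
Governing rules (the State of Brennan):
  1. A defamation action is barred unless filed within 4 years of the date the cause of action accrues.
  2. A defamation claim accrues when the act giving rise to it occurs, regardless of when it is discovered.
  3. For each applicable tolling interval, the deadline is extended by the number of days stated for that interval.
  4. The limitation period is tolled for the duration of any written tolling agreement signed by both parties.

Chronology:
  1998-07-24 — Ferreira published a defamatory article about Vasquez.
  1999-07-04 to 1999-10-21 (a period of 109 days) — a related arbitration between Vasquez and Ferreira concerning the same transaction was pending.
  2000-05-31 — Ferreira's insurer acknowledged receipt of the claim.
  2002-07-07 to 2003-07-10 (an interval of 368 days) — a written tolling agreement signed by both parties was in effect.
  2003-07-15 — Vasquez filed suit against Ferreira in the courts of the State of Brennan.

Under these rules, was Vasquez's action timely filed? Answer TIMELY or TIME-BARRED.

The limitation period began to run on 1998-07-24.
4 years from 1998-07-24 is 2002-07-24.
The written tolling agreement from 2002-07-07 to 2003-07-10 tolled the period for 368 days, extending the deadline to 2003-07-27.
Although a pending arbitration ran from 1999-07-04 to 1999-10-21, the stated rules do not make that a tolling event, so it is disregarded.
None of the other events listed affects the running of the period under the stated rules.
Vasquez filed on 2003-07-15, before the 2003-07-27 deadline, so the action is timely.

TIMELY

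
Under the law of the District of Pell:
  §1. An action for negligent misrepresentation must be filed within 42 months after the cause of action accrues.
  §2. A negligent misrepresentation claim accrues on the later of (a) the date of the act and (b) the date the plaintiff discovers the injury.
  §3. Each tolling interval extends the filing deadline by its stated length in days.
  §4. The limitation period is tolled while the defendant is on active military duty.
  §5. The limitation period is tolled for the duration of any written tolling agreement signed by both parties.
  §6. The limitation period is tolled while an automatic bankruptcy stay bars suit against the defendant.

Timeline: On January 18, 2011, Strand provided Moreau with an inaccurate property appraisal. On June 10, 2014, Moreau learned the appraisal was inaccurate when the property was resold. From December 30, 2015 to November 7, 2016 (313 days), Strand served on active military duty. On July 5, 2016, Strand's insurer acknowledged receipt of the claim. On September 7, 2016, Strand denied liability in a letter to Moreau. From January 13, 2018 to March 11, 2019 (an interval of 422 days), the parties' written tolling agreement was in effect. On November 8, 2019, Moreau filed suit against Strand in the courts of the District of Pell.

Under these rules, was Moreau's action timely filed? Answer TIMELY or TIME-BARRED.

Because discovery on June 10, 2014 post-dates the January 18, 2011 act, accrual under the later-of rule falls on June 10, 2014.
Adding the 42 months base period to June 10, 2014 gives a deadline of December 10, 2017, before any tolling.
The period was tolled for 313 days by the defendant's active military service (December 30, 2015 to November 7, 2016), pushing the deadline to October 19, 2018.
The period was tolled for 422 days by the written tolling agreement (January 13, 2018 to March 11, 2019), pushing the deadline to December 15, 2019.
Nothing else in the chronology tolls or restarts the period.
Moreau filed on November 8, 2019, before the December 15, 2019 deadline, so the action is timely.

TIMELY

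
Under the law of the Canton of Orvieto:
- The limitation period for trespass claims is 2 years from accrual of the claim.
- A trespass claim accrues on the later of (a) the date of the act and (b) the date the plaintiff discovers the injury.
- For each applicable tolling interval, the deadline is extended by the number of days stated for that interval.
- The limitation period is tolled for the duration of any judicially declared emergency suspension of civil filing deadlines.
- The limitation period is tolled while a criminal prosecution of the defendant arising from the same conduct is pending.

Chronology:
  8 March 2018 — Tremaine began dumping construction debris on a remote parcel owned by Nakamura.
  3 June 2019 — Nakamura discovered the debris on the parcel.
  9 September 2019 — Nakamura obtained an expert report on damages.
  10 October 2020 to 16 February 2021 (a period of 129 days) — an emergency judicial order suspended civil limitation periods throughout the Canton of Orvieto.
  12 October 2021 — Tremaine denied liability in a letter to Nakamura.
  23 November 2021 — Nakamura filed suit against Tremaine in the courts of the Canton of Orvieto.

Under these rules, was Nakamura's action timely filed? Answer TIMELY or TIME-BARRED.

Taking the later of the act (8 March 2018) and discovery (3 June 2019), the claim accrued on 3 June 2019.
The untolled deadline — 2 years after 3 June 2019 — is 3 June 2021.
The emergency suspension of filing deadlines from 10 October 2020 to 16 February 2021 tolled the period for 129 days, extending the deadline to 10 October 2021.
None of the other events listed affects the running of the period under the stated rules.
The 23 November 2021 filing falls after the 10 October 2021 deadline; the claim is time-barred.

TIME-BARRED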